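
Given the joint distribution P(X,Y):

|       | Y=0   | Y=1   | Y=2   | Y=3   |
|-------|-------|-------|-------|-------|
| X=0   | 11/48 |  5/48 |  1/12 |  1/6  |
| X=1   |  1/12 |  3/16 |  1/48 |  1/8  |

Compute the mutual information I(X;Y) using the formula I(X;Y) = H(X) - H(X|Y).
0.0816 bits

I(X;Y) = H(X) - H(X|Y)

Marginal of X (row sums):
  P(X=0) = 11/48 + 5/48 + 1/12 + 1/6 = 7/12
  P(X=1) = 1/12 + 3/16 + 1/48 + 1/8 = 5/12
H(X) = -[(7/12)·log₂(7/12) + (5/12)·log₂(5/12)]
  = 0.45360 + 0.52626 = 0.9799 bits

Marginal of Y (column sums):
  P(Y=0) = 11/48 + 1/12 = 5/16
  P(Y=1) = 5/48 + 3/16 = 7/24
  P(Y=2) = 1/12 + 1/48 = 5/48
  P(Y=3) = 1/6 + 1/8 = 7/24
H(X|Y) = Σ_y P(y)·H(X|Y=y):
  Y=0: P(Y=0) = 5/16, P(X|Y=0) = (11/15, 4/15) → H(X|Y=0) = 0.83664
  Y=1: P(Y=1) = 7/24, P(X|Y=1) = (5/14, 9/14) → H(X|Y=1) = 0.94029
  Y=2: P(Y=2) = 5/48, P(X|Y=2) = (4/5, 1/5) → H(X|Y=2) = 0.72193
  Y=3: P(Y=3) = 7/24, P(X|Y=3) = (4/7, 3/7) → H(X|Y=3) = 0.98523
H(X|Y) = (5/16)·0.83664 + (7/24)·0.94029 + (5/48)·0.72193 + (7/24)·0.98523 = 0.8983 bits

I(X;Y) = H(X) - H(X|Y) = 0.9799 - 0.8983 = 0.0816 bits

Cross-check via I(X;Y) = H(X) + H(Y) - H(X,Y): computing H(Y) from the column sums and H(X,Y) from the 8 cells in the same way gives H(Y) = 1.9012 bits and H(X,Y) = 2.7995 bits, so
I(X;Y) = 0.9799 + 1.9012 - 2.7995 = 0.0816 bits ✓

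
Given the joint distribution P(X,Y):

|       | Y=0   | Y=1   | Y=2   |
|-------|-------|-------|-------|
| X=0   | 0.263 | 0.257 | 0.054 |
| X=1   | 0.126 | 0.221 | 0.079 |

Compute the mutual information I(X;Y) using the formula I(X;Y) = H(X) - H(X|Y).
0.0251 bits

I(X;Y) = H(X) - H(X|Y)

Marginal of X (row sums):
  P(X=0) = 0.263 + 0.257 + 0.054 = 0.574
  P(X=1) = 0.126 + 0.221 + 0.079 = 0.426
H(X) = -[0.574·log₂(0.574) + 0.426·log₂(0.426)]
  = 0.45970 + 0.52444 = 0.98414 bits

Marginal of Y (column sums):
  P(Y=0) = 0.263 + 0.126 = 0.389
  P(Y=1) = 0.257 + 0.221 = 0.478
  P(Y=2) = 0.054 + 0.079 = 0.133
H(X|Y) = Σ_y P(y)·H(X|Y=y):
  Y=0: P(Y=0) = 0.389, P(X|Y=0) = (263/389, 126/389) → H(X|Y=0) = 0.90858
  Y=1: P(Y=1) = 0.478, P(X|Y=1) = (257/478, 221/478) → H(X|Y=1) = 0.99590
  Y=2: P(Y=2) = 0.133, P(X|Y=2) = (54/133, 79/133) → H(X|Y=2) = 0.97436
H(X|Y) = 0.389·0.90858 + 0.478·0.99590 + 0.133·0.97436 = 0.95907 bits

I(X;Y) = H(X) - H(X|Y) = 0.98414 - 0.95907 = 0.0251 bits

Cross-check via I(X;Y) = H(X) + H(Y) - H(X,Y): computing H(Y) from the column sums and H(X,Y) from the 6 cells in the same way gives H(Y) = 1.42601 bits and H(X,Y) = 2.38508 bits, so
I(X;Y) = 0.98414 + 1.42601 - 2.38508 = 0.0251 bits ✓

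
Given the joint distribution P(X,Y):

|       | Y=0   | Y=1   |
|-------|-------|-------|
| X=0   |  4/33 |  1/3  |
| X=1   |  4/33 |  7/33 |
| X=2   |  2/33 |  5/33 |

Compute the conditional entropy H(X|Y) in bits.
1.5135 bits

H(X|Y) = H(X,Y) - H(Y)

H(X,Y) = -Σ_{x,y} P(x,y) log₂ P(x,y). Per-cell terms -P(x,y)·log₂P(x,y):
  X=0: 0.36902, 0.52832
  X=1: 0.36902, 0.47452
  X=2: 0.24511, 0.41249
Sum of the 6 terms: H(X,Y) = 2.3985 bits

Marginal of Y (column sums):
  P(Y=0) = 4/33 + 4/33 + 2/33 = 10/33
  P(Y=1) = 1/3 + 7/33 + 5/33 = 23/33
H(Y) = -[(10/33)·log₂(10/33) + (23/33)·log₂(23/33)]
  = 0.52196 + 0.36300 = 0.8850 bits

H(X|Y) = H(X,Y) - H(Y) = 2.3985 - 0.8850 = 1.5135 bits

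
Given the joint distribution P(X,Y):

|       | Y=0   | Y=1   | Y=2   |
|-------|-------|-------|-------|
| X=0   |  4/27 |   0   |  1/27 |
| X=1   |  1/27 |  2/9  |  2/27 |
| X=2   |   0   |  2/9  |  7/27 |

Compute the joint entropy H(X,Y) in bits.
2.5078 bits

H(X,Y) = -Σ_{x,y} P(x,y) log₂ P(x,y). Per-cell terms -P(x,y)·log₂P(x,y):
  X=0: 0.40813, 0.00000, 0.17611
  X=1: 0.17611, 0.48221, 0.27814
  X=2: 0.00000, 0.48221, 0.50492
  (cells with P = 0 contribute 0)
Sum of the 9 terms: H(X,Y) = 2.5078 bits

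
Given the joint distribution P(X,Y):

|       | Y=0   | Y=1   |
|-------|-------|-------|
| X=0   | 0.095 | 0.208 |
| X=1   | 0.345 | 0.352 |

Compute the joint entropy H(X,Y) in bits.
1.8537 bits

H(X,Y) = -Σ_{x,y} P(x,y) log₂ P(x,y). Per-cell terms -P(x,y)·log₂P(x,y):
  X=0: 0.3226, 0.4712
  X=1: 0.5297, 0.5302
Sum of the 4 terms: H(X,Y) = 1.8537 bits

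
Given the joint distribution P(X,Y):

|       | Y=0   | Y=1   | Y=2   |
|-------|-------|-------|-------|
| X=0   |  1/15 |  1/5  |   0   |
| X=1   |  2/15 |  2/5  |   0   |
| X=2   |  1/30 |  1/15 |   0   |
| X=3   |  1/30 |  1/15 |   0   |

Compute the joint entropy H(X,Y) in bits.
2.4892 bits

H(X,Y) = -Σ_{x,y} P(x,y) log₂ P(x,y). Per-cell terms -P(x,y)·log₂P(x,y):
  X=0: 0.260459, 0.464386, 0.000000
  X=1: 0.387585, 0.528771, 0.000000
  X=2: 0.163563, 0.260459, 0.000000
  X=3: 0.163563, 0.260459, 0.000000
  (cells with P = 0 contribute 0)
Sum of the 12 terms: H(X,Y) = 2.4892 bits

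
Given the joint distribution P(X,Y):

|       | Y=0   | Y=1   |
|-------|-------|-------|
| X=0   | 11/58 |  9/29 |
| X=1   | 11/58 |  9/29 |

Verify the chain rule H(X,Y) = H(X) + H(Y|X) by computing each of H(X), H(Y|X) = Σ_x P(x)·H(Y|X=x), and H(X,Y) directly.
H(X) = 1.0000 bits, H(Y|X) = 0.9576 bits, H(X,Y) = 1.9576 bits

Marginal of X (row sums):
  P(X=0) = 11/58 + 9/29 = 1/2
  P(X=1) = 11/58 + 9/29 = 1/2
H(X) = -[(1/2)·log₂(1/2) + (1/2)·log₂(1/2)]
  = 0.5000 + 0.5000 = 1.0000 bits

H(Y|X) = Σ_x P(x)·H(Y|X=x):
  X=0: P(X=0) = 1/2, P(Y|X=0) = (11/29, 18/29) → H(Y|X=0) = 0.9576
  X=1: P(X=1) = 1/2, P(Y|X=1) = (11/29, 18/29) → H(Y|X=1) = 0.9576
H(Y|X) = (1/2)·0.9576 + (1/2)·0.9576 = 0.9576 bits

H(X,Y) = -Σ_{x,y} P(x,y) log₂ P(x,y). Per-cell terms -P(x,y)·log₂P(x,y):
  X=0: 0.4549, 0.5239
  X=1: 0.4549, 0.5239
Sum of the 4 terms: H(X,Y) = 1.9576 bits

Chain rule check:
  H(X) + H(Y|X) = 1.0000 + 0.9576 = 1.9576 bits
  H(X,Y) = 1.9576 bits
✓ Chain rule verified.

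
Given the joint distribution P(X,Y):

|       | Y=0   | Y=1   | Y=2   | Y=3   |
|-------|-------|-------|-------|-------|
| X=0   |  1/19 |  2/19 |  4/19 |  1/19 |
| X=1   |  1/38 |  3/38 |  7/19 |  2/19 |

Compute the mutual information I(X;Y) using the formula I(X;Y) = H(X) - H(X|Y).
0.0355 bits

I(X;Y) = H(X) - H(X|Y)

Marginal of X (row sums):
  P(X=0) = 1/19 + 2/19 + 4/19 + 1/19 = 8/19
  P(X=1) = 1/38 + 3/38 + 7/19 + 2/19 = 11/19
H(X) = -[(8/19)·log₂(8/19) + (11/19)·log₂(11/19)]
  = 0.52544 + 0.45650 = 0.98194 bits

Marginal of Y (column sums):
  P(Y=0) = 1/19 + 1/38 = 3/38
  P(Y=1) = 2/19 + 3/38 = 7/38
  P(Y=2) = 4/19 + 7/19 = 11/19
  P(Y=3) = 1/19 + 2/19 = 3/19
H(X|Y) = Σ_y P(y)·H(X|Y=y):
  Y=0: P(Y=0) = 3/38, P(X|Y=0) = (2/3, 1/3) → H(X|Y=0) = 0.91830
  Y=1: P(Y=1) = 7/38, P(X|Y=1) = (4/7, 3/7) → H(X|Y=1) = 0.98523
  Y=2: P(Y=2) = 11/19, P(X|Y=2) = (4/11, 7/11) → H(X|Y=2) = 0.94566
  Y=3: P(Y=3) = 3/19, P(X|Y=3) = (1/3, 2/3) → H(X|Y=3) = 0.91830
H(X|Y) = (3/38)·0.91830 + (7/38)·0.98523 + (11/19)·0.94566 + (3/19)·0.91830 = 0.94647 bits

I(X;Y) = H(X) - H(X|Y) = 0.98194 - 0.94647 = 0.0355 bits

Cross-check via I(X;Y) = H(X) + H(Y) - H(X,Y): computing H(Y) from the column sums and H(X,Y) from the 8 cells in the same way gives H(Y) = 1.61573 bits and H(X,Y) = 2.56219 bits, so
I(X;Y) = 0.98194 + 1.61573 - 2.56219 = 0.0355 bits ✓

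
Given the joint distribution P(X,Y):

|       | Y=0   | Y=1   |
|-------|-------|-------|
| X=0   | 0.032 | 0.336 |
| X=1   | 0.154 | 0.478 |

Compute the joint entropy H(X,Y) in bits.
1.6123 bits

H(X,Y) = -Σ_{x,y} P(x,y) log₂ P(x,y). Per-cell terms -P(x,y)·log₂P(x,y):
  X=0: 0.15891, 0.52868
  X=1: 0.41565, 0.50903
Sum of the 4 terms: H(X,Y) = 1.6123 bits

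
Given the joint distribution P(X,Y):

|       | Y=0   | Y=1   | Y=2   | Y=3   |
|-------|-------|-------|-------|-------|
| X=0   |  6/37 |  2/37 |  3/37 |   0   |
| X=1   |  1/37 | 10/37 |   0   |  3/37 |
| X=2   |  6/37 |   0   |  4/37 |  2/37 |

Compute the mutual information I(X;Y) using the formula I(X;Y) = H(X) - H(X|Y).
0.5875 bits

I(X;Y) = H(X) - H(X|Y)

Marginal of X (row sums):
  P(X=0) = 6/37 + 2/37 + 3/37 + 0 = 11/37
  P(X=1) = 1/37 + 10/37 + 0 + 3/37 = 14/37
  P(X=2) = 6/37 + 0 + 4/37 + 2/37 = 12/37
H(X) = -[(11/37)·log₂(11/37) + (14/37)·log₂(14/37) + (12/37)·log₂(12/37)]
  = 0.5203 + 0.5305 + 0.5269 = 1.5777 bits

Marginal of Y (column sums):
  P(Y=0) = 6/37 + 1/37 + 6/37 = 13/37
  P(Y=1) = 2/37 + 10/37 + 0 = 12/37
  P(Y=2) = 3/37 + 0 + 4/37 = 7/37
  P(Y=3) = 0 + 3/37 + 2/37 = 5/37
H(X|Y) = Σ_y P(y)·H(X|Y=y):
  Y=0: P(Y=0) = 13/37, P(X|Y=0) = (6/13, 1/13, 6/13) → H(X|Y=0) = 1.3143
  Y=1: P(Y=1) = 12/37, P(X|Y=1) = (1/6, 5/6, 0) → H(X|Y=1) = 0.6500
  Y=2: P(Y=2) = 7/37, P(X|Y=2) = (3/7, 0, 4/7) → H(X|Y=2) = 0.9852
  Y=3: P(Y=3) = 5/37, P(X|Y=3) = (0, 3/5, 2/5) → H(X|Y=3) = 0.9710
H(X|Y) = (13/37)·1.3143 + (12/37)·0.6500 + (7/37)·0.9852 + (5/37)·0.9710 = 0.9902 bits

I(X;Y) = H(X) - H(X|Y) = 1.5777 - 0.9902 = 0.5875 bits

Cross-check via I(X;Y) = H(X) + H(Y) - H(X,Y): computing H(Y) from the column sums and H(X,Y) from the 12 cells in the same way gives H(Y) = 1.9017 bits and H(X,Y) = 2.8919 bits, so
I(X;Y) = 1.5777 + 1.9017 - 2.8919 = 0.5875 bits ✓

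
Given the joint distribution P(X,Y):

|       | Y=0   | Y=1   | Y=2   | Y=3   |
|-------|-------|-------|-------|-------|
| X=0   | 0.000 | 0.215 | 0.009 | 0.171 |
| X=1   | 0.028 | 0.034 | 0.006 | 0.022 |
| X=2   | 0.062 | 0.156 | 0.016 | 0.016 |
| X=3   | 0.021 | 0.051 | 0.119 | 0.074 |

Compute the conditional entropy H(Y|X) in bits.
1.4368 bits

H(Y|X) = H(X,Y) - H(X)

H(X,Y) = -Σ_{x,y} P(x,y) log₂ P(x,y). Per-cell terms -P(x,y)·log₂P(x,y):
  X=0: 0.00000, 0.47678, 0.06116, 0.43570
  X=1: 0.14444, 0.16586, 0.04428, 0.12114
  X=2: 0.24872, 0.41814, 0.09545, 0.09545
  X=3: 0.11704, 0.21896, 0.36545, 0.27797
  (cells with P = 0 contribute 0)
Sum of the 16 terms: H(X,Y) = 3.2865 bits

Marginal of X (row sums):
  P(X=0) = 0.000 + 0.215 + 0.009 + 0.171 = 0.395
  P(X=1) = 0.028 + 0.034 + 0.006 + 0.022 = 0.090
  P(X=2) = 0.062 + 0.156 + 0.016 + 0.016 = 0.250
  P(X=3) = 0.021 + 0.051 + 0.119 + 0.074 = 0.265
H(X) = -[0.395·log₂(0.395) + 0.090·log₂(0.090) + 0.250·log₂(0.250) + 0.265·log₂(0.265)]
  = 0.52933 + 0.31265 + 0.50000 + 0.50772 = 1.8497 bits

H(Y|X) = H(X,Y) - H(X) = 3.2865 - 1.8497 = 1.4368 bits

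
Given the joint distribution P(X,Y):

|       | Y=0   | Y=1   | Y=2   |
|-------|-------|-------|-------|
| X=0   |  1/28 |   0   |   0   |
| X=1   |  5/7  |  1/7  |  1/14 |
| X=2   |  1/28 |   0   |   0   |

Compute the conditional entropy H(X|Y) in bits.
0.4167 bits

H(X|Y) = H(X,Y) - H(Y)

H(X,Y) = -Σ_{x,y} P(x,y) log₂ P(x,y). Per-cell terms -P(x,y)·log₂P(x,y):
  X=0: 0.17169, 0.00000, 0.00000
  X=1: 0.34673, 0.40105, 0.27195
  X=2: 0.17169, 0.00000, 0.00000
  (cells with P = 0 contribute 0)
Sum of the 9 terms: H(X,Y) = 1.3631 bits

Marginal of Y (column sums):
  P(Y=0) = 1/28 + 5/7 + 1/28 = 11/14
  P(Y=1) = 0 + 1/7 + 0 = 1/7
  P(Y=2) = 0 + 1/14 + 0 = 1/14
H(Y) = -[(11/14)·log₂(11/14) + (1/7)·log₂(1/7) + (1/14)·log₂(1/14)]
  = 0.27337 + 0.40105 + 0.27195 = 0.9464 bits

H(X|Y) = H(X,Y) - H(Y) = 1.3631 - 0.9464 = 0.4167 bits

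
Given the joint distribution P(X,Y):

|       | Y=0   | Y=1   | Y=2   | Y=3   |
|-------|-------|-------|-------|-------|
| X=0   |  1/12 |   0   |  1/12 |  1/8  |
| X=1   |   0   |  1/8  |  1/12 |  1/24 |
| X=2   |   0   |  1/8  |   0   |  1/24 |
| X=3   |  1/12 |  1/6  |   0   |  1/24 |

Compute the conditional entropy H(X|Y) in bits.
1.4360 bits

H(X|Y) = H(X,Y) - H(Y)

H(X,Y) = -Σ_{x,y} P(x,y) log₂ P(x,y). Per-cell terms -P(x,y)·log₂P(x,y):
  X=0: 0.29874688, 0.00000000, 0.29874688, 0.37500000
  X=1: 0.00000000, 0.37500000, 0.29874688, 0.19104010
  X=2: 0.00000000, 0.37500000, 0.00000000, 0.19104010
  X=3: 0.29874688, 0.43082708, 0.00000000, 0.19104010
  (cells with P = 0 contribute 0)
Sum of the 16 terms: H(X,Y) = 3.3239349 bits

Marginal of Y (column sums):
  P(Y=0) = 1/12 + 0 + 0 + 1/12 = 1/6
  P(Y=1) = 0 + 1/8 + 1/8 + 1/6 = 5/12
  P(Y=2) = 1/12 + 1/12 + 0 + 0 = 1/6
  P(Y=3) = 1/8 + 1/24 + 1/24 + 1/24 = 1/4
H(Y) = -[(1/6)·log₂(1/6) + (5/12)·log₂(5/12) + (1/6)·log₂(1/6) + (1/4)·log₂(1/4)]
  = 0.43082708 + 0.52626434 + 0.43082708 + 0.50000000 = 1.8879185 bits

H(X|Y) = H(X,Y) - H(Y) = 3.3239349 - 1.8879185 = 1.4360 bits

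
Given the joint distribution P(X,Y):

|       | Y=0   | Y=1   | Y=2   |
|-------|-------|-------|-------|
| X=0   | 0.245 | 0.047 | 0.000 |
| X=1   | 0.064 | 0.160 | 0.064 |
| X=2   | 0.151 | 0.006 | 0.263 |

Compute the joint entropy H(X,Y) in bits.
2.5980 bits

H(X,Y) = -Σ_{x,y} P(x,y) log₂ P(x,y). Per-cell terms -P(x,y)·log₂P(x,y):
  X=0: 0.49714, 0.20733, 0.00000
  X=1: 0.25381, 0.42302, 0.25381
  X=2: 0.41183, 0.04428, 0.50677
  (cells with P = 0 contribute 0)
Sum of the 9 terms: H(X,Y) = 2.5980 bits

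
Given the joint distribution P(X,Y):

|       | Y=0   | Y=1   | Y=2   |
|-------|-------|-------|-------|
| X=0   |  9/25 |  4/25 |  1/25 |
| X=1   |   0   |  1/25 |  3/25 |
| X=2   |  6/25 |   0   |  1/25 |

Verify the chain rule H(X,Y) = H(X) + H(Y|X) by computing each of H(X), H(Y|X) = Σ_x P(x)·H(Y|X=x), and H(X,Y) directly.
H(X) = 1.4057 bits, H(Y|X) = 0.9664 bits, H(X,Y) = 2.3721 bits

Marginal of X (row sums):
  P(X=0) = 9/25 + 4/25 + 1/25 = 14/25
  P(X=1) = 0 + 1/25 + 3/25 = 4/25
  P(X=2) = 6/25 + 0 + 1/25 = 7/25
H(X) = -[(14/25)·log₂(14/25) + (4/25)·log₂(4/25) + (7/25)·log₂(7/25)]
  = 0.46844 + 0.42302 + 0.51422 = 1.4057 bits

H(Y|X) = Σ_x P(x)·H(Y|X=x):
  X=0: P(X=0) = 14/25, P(Y|X=0) = (9/14, 2/7, 1/14) → H(Y|X=0) = 1.19812
  X=1: P(X=1) = 4/25, P(Y|X=1) = (0, 1/4, 3/4) → H(Y|X=1) = 0.81128
  X=2: P(X=2) = 7/25, P(Y|X=2) = (6/7, 0, 1/7) → H(Y|X=2) = 0.59167
H(Y|X) = (14/25)·1.19812 + (4/25)·0.81128 + (7/25)·0.59167 = 0.9664 bits

H(X,Y) = -Σ_{x,y} P(x,y) log₂ P(x,y). Per-cell terms -P(x,y)·log₂P(x,y):
  X=0: 0.53062, 0.42302, 0.18575
  X=1: 0.00000, 0.18575, 0.36707
  X=2: 0.49413, 0.00000, 0.18575
  (cells with P = 0 contribute 0)
Sum of the 9 terms: H(X,Y) = 2.3721 bits

Chain rule check:
  H(X) + H(Y|X) = 1.4057 + 0.9664 = 2.3721 bits
  H(X,Y) = 2.3721 bits
✓ Chain rule verified.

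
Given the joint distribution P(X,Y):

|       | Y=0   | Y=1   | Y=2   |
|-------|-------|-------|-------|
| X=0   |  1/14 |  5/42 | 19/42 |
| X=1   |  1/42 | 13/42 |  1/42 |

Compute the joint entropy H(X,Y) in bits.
1.9356 bits

H(X,Y) = -Σ_{x,y} P(x,y) log₂ P(x,y). Per-cell terms -P(x,y)·log₂P(x,y):
  X=0: 0.27195, 0.36552, 0.51770
  X=1: 0.12839, 0.52368, 0.12839
Sum of the 6 terms: H(X,Y) = 1.9356 bits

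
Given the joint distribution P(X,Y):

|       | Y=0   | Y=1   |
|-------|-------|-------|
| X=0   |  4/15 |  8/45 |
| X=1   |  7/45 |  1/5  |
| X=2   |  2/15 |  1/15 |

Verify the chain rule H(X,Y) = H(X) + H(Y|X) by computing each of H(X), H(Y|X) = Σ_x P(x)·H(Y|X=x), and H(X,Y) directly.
H(X) = 1.5148 bits, H(Y|X) = 0.9667 bits, H(X,Y) = 2.4815 bits

Marginal of X (row sums):
  P(X=0) = 4/15 + 8/45 = 4/9
  P(X=1) = 7/45 + 1/5 = 16/45
  P(X=2) = 2/15 + 1/15 = 1/5
H(X) = -[(4/9)·log₂(4/9) + (16/45)·log₂(16/45) + (1/5)·log₂(1/5)]
  = 0.51997 + 0.53044 + 0.46439 = 1.5148 bits

H(Y|X) = Σ_x P(x)·H(Y|X=x):
  X=0: P(X=0) = 4/9, P(Y|X=0) = (3/5, 2/5) → H(Y|X=0) = 0.97095
  X=1: P(X=1) = 16/45, P(Y|X=1) = (7/16, 9/16) → H(Y|X=1) = 0.98870
  X=2: P(X=2) = 1/5, P(Y|X=2) = (2/3, 1/3) → H(Y|X=2) = 0.91830
H(Y|X) = (4/9)·0.97095 + (16/45)·0.98870 + (1/5)·0.91830 = 0.9667 bits

H(X,Y) = -Σ_{x,y} P(x,y) log₂ P(x,y). Per-cell terms -P(x,y)·log₂P(x,y):
  X=0: 0.50850, 0.44300
  X=1: 0.41759, 0.46439
  X=2: 0.38759, 0.26046
Sum of the 6 terms: H(X,Y) = 2.4815 bits

Chain rule check:
  H(X) + H(Y|X) = 1.5148 + 0.9667 = 2.4815 bits
  H(X,Y) = 2.4815 bits
✓ Chain rule verified.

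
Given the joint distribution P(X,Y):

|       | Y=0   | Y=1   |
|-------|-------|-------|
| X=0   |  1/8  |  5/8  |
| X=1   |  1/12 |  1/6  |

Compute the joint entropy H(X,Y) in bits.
1.5284 bits

H(X,Y) = -Σ_{x,y} P(x,y) log₂ P(x,y). Per-cell terms -P(x,y)·log₂P(x,y):
  X=0: 0.37500, 0.42379
  X=1: 0.29875, 0.43083
Sum of the 4 terms: H(X,Y) = 1.5284 bits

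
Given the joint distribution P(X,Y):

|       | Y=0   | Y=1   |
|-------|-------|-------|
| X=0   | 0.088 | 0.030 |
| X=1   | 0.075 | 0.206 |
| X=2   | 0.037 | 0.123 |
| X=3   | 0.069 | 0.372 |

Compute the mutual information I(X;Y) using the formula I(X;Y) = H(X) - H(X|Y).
0.1075 bits

I(X;Y) = H(X) - H(X|Y)

Marginal of X (row sums):
  P(X=0) = 0.088 + 0.030 = 0.118
  P(X=1) = 0.075 + 0.206 = 0.281
  P(X=2) = 0.037 + 0.123 = 0.160
  P(X=3) = 0.069 + 0.372 = 0.441
H(X) = -[0.118·log₂(0.118) + 0.281·log₂(0.281) + 0.160·log₂(0.160) + 0.441·log₂(0.441)]
  = 0.3638 + 0.5146 + 0.4230 + 0.5209 = 1.8223 bits

Marginal of Y (column sums):
  P(Y=0) = 0.088 + 0.075 + 0.037 + 0.069 = 0.269
  P(Y=1) = 0.030 + 0.206 + 0.123 + 0.372 = 0.731
H(X|Y) = Σ_y P(y)·H(X|Y=y):
  Y=0: P(Y=0) = 0.269, P(X|Y=0) = (88/269, 75/269, 37/269, 69/269) → H(X|Y=0) = 1.9383
  Y=1: P(Y=1) = 0.731, P(X|Y=1) = (30/731, 206/731, 123/731, 372/731) → H(X|Y=1) = 1.6326
H(X|Y) = 0.269·1.9383 + 0.731·1.6326 = 1.7148 bits

I(X;Y) = H(X) - H(X|Y) = 1.8223 - 1.7148 = 0.1075 bits

Cross-check via I(X;Y) = H(X) + H(Y) - H(X,Y): computing H(Y) from the column sums and H(X,Y) from the 8 cells in the same way gives H(Y) = 0.8400 bits and H(X,Y) = 2.5548 bits, so
I(X;Y) = 1.8223 + 0.8400 - 2.5548 = 0.1075 bits ✓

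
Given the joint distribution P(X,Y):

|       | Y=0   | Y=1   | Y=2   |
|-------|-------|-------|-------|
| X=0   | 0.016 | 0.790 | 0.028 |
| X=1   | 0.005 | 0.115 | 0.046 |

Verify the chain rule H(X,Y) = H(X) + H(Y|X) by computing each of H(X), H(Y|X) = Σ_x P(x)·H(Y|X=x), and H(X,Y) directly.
H(X) = 0.6485 bits, H(Y|X) = 0.4615 bits, H(X,Y) = 1.1099 bits

Marginal of X (row sums):
  P(X=0) = 0.016 + 0.790 + 0.028 = 0.834
  P(X=1) = 0.005 + 0.115 + 0.046 = 0.166
H(X) = -[0.834·log₂(0.834) + 0.166·log₂(0.166)]
  = 0.2184 + 0.4301 = 0.6485 bits

H(Y|X) = Σ_x P(x)·H(Y|X=x):
  X=0: P(X=0) = 0.834, P(Y|X=0) = (8/417, 395/417, 14/417) → H(Y|X=0) = 0.3479
  X=1: P(X=1) = 0.166, P(Y|X=1) = (5/166, 115/166, 23/83) → H(Y|X=1) = 1.0321
H(Y|X) = 0.834·0.3479 + 0.166·1.0321 = 0.4615 bits

H(X,Y) = -Σ_{x,y} P(x,y) log₂ P(x,y). Per-cell terms -P(x,y)·log₂P(x,y):
  X=0: 0.0955, 0.2687, 0.1444
  X=1: 0.0382, 0.3588, 0.2043
Sum of the 6 terms: H(X,Y) = 1.1099 bits

Chain rule check:
  H(X) + H(Y|X) = 0.6485 + 0.4615 = 1.1100 bits
  H(X,Y) = 1.1099 bits
✓ Chain rule verified (Δ = 0.0001 is 4-dp rounding noise: each of the three values was rounded independently).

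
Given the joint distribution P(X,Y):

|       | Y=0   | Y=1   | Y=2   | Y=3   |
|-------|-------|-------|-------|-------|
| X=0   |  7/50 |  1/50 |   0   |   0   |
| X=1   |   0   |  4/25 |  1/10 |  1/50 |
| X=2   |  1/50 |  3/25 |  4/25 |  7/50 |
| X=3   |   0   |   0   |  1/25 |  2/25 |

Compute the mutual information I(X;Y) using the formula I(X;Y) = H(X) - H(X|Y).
0.6294 bits

I(X;Y) = H(X) - H(X|Y)

Marginal of X (row sums):
  P(X=0) = 7/50 + 1/50 + 0 + 0 = 4/25
  P(X=1) = 0 + 4/25 + 1/10 + 1/50 = 7/25
  P(X=2) = 1/50 + 3/25 + 4/25 + 7/50 = 11/25
  P(X=3) = 0 + 0 + 1/25 + 2/25 = 3/25
H(X) = -[(4/25)·log₂(4/25) + (7/25)·log₂(7/25) + (11/25)·log₂(11/25) + (3/25)·log₂(3/25)]
  = 0.42302 + 0.51422 + 0.52115 + 0.36707 = 1.8255 bits

Marginal of Y (column sums):
  P(Y=0) = 7/50 + 0 + 1/50 + 0 = 4/25
  P(Y=1) = 1/50 + 4/25 + 3/25 + 0 = 3/10
  P(Y=2) = 0 + 1/10 + 4/25 + 1/25 = 3/10
  P(Y=3) = 0 + 1/50 + 7/50 + 2/25 = 6/25
H(X|Y) = Σ_y P(y)·H(X|Y=y):
  Y=0: P(Y=0) = 4/25, P(X|Y=0) = (7/8, 0, 1/8, 0) → H(X|Y=0) = 0.54356
  Y=1: P(Y=1) = 3/10, P(X|Y=1) = (1/15, 8/15, 2/5, 0) → H(X|Y=1) = 1.27291
  Y=2: P(Y=2) = 3/10, P(X|Y=2) = (0, 1/3, 8/15, 2/15) → H(X|Y=2) = 1.39958
  Y=3: P(Y=3) = 6/25, P(X|Y=3) = (0, 1/12, 7/12, 1/3) → H(X|Y=3) = 1.28067
H(X|Y) = (4/25)·0.54356 + (3/10)·1.27291 + (3/10)·1.39958 + (6/25)·1.28067 = 1.1961 bits

I(X;Y) = H(X) - H(X|Y) = 1.8255 - 1.1961 = 0.6294 bits

Cross-check via I(X;Y) = H(X) + H(Y) - H(X,Y): computing H(Y) from the column sums and H(X,Y) from the 16 cells in the same way gives H(Y) = 1.9593 bits and H(X,Y) = 3.1554 bits, so
I(X;Y) = 1.8255 + 1.9593 - 3.1554 = 0.6294 bits ✓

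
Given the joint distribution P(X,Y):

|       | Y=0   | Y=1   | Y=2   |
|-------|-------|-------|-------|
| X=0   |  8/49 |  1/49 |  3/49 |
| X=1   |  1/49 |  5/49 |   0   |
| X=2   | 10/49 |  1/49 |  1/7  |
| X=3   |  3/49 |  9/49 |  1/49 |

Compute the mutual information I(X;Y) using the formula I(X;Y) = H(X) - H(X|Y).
0.4038 bits

I(X;Y) = H(X) - H(X|Y)

Marginal of X (row sums):
  P(X=0) = 8/49 + 1/49 + 3/49 = 12/49
  P(X=1) = 1/49 + 5/49 + 0 = 6/49
  P(X=2) = 10/49 + 1/49 + 1/7 = 18/49
  P(X=3) = 3/49 + 9/49 + 1/49 = 13/49
H(X) = -[(12/49)·log₂(12/49) + (6/49)·log₂(6/49) + (18/49)·log₂(18/49) + (13/49)·log₂(13/49)]
  = 0.4971 + 0.3710 + 0.5307 + 0.5079 = 1.9067 bits

Marginal of Y (column sums):
  P(Y=0) = 8/49 + 1/49 + 10/49 + 3/49 = 22/49
  P(Y=1) = 1/49 + 5/49 + 1/49 + 9/49 = 16/49
  P(Y=2) = 3/49 + 0 + 1/7 + 1/49 = 11/49
H(X|Y) = Σ_y P(y)·H(X|Y=y):
  Y=0: P(Y=0) = 22/49, P(X|Y=0) = (4/11, 1/22, 5/11, 3/22) → H(X|Y=0) = 1.6424
  Y=1: P(Y=1) = 16/49, P(X|Y=1) = (1/16, 5/16, 1/16, 9/16) → H(X|Y=1) = 1.4913
  Y=2: P(Y=2) = 11/49, P(X|Y=2) = (3/11, 0, 7/11, 1/11) → H(X|Y=2) = 1.2407
H(X|Y) = (22/49)·1.6424 + (16/49)·1.4913 + (11/49)·1.2407 = 1.5029 bits

I(X;Y) = H(X) - H(X|Y) = 1.9067 - 1.5029 = 0.4038 bits

Cross-check via I(X;Y) = H(X) + H(Y) - H(X,Y): computing H(Y) from the column sums and H(X,Y) from the 12 cells in the same way gives H(Y) = 1.5298 bits and H(X,Y) = 3.0327 bits, so
I(X;Y) = 1.9067 + 1.5298 - 3.0327 = 0.4038 bits ✓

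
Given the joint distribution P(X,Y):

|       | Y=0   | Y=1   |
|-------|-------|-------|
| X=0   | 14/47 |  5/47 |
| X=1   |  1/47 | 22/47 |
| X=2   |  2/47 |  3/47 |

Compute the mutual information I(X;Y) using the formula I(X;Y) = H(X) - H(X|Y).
0.3784 bits

I(X;Y) = H(X) - H(X|Y)

Marginal of X (row sums):
  P(X=0) = 14/47 + 5/47 = 19/47
  P(X=1) = 1/47 + 22/47 = 23/47
  P(X=2) = 2/47 + 3/47 = 5/47
H(X) = -[(19/47)·log₂(19/47) + (23/47)·log₂(23/47) + (5/47)·log₂(5/47)]
  = 0.52822 + 0.50455 + 0.34390 = 1.3767 bits

Marginal of Y (column sums):
  P(Y=0) = 14/47 + 1/47 + 2/47 = 17/47
  P(Y=1) = 5/47 + 22/47 + 3/47 = 30/47
H(X|Y) = Σ_y P(y)·H(X|Y=y):
  Y=0: P(Y=0) = 17/47, P(X|Y=0) = (14/17, 1/17, 2/17) → H(X|Y=0) = 0.83435
  Y=1: P(Y=1) = 30/47, P(X|Y=1) = (1/6, 11/15, 1/10) → H(X|Y=1) = 1.09116
H(X|Y) = (17/47)·0.83435 + (30/47)·1.09116 = 0.9983 bits

I(X;Y) = H(X) - H(X|Y) = 1.3767 - 0.9983 = 0.3784 bits

Cross-check via I(X;Y) = H(X) + H(Y) - H(X,Y): computing H(Y) from the column sums and H(X,Y) from the 6 cells in the same way gives H(Y) = 0.9441 bits and H(X,Y) = 1.9424 bits, so
I(X;Y) = 1.3767 + 0.9441 - 1.9424 = 0.3784 bits ✓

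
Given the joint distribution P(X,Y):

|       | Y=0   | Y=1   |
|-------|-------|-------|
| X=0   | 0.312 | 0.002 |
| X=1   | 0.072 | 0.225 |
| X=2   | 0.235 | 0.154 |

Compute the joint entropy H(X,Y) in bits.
2.2063 bits

H(X,Y) = -Σ_{x,y} P(x,y) log₂ P(x,y). Per-cell terms -P(x,y)·log₂P(x,y):
  X=0: 0.5243, 0.0179
  X=1: 0.2733, 0.4842
  X=2: 0.4910, 0.4156
Sum of the 6 terms: H(X,Y) = 2.2063 bits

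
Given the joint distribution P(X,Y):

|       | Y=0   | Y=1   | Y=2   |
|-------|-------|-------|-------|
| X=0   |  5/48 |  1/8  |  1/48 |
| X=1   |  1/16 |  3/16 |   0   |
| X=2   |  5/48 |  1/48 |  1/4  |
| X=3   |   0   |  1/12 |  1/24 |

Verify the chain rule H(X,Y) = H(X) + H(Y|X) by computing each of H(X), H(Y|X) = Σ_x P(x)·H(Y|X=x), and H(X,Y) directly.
H(X) = 1.9056 bits, H(Y|X) = 1.0745 bits, H(X,Y) = 2.9801 bits

Marginal of X (row sums):
  P(X=0) = 5/48 + 1/8 + 1/48 = 1/4
  P(X=1) = 1/16 + 3/16 + 0 = 1/4
  P(X=2) = 5/48 + 1/48 + 1/4 = 3/8
  P(X=3) = 0 + 1/12 + 1/24 = 1/8
H(X) = -[(1/4)·log₂(1/4) + (1/4)·log₂(1/4) + (3/8)·log₂(3/8) + (1/8)·log₂(1/8)]
  = 0.5000 + 0.5000 + 0.5306 + 0.3750 = 1.9056 bits

H(Y|X) = Σ_x P(x)·H(Y|X=x):
  X=0: P(X=0) = 1/4, P(Y|X=0) = (5/12, 1/2, 1/12) → H(Y|X=0) = 1.3250
  X=1: P(X=1) = 1/4, P(Y|X=1) = (1/4, 3/4, 0) → H(Y|X=1) = 0.8113
  X=2: P(X=2) = 3/8, P(Y|X=2) = (5/18, 1/18, 2/3) → H(Y|X=2) = 1.1350
  X=3: P(X=3) = 1/8, P(Y|X=3) = (0, 2/3, 1/3) → H(Y|X=3) = 0.9183
H(Y|X) = (1/4)·1.3250 + (1/4)·0.8113 + (3/8)·1.1350 + (1/8)·0.9183 = 1.0745 bits

H(X,Y) = -Σ_{x,y} P(x,y) log₂ P(x,y). Per-cell terms -P(x,y)·log₂P(x,y):
  X=0: 0.3399, 0.3750, 0.1164
  X=1: 0.2500, 0.4528, 0.0000
  X=2: 0.3399, 0.1164, 0.5000
  X=3: 0.0000, 0.2987, 0.1910
  (cells with P = 0 contribute 0)
Sum of the 12 terms: H(X,Y) = 2.9801 bits

Chain rule check:
  H(X) + H(Y|X) = 1.9056 + 1.0745 = 2.9801 bits
  H(X,Y) = 2.9801 bits
✓ Chain rule verified.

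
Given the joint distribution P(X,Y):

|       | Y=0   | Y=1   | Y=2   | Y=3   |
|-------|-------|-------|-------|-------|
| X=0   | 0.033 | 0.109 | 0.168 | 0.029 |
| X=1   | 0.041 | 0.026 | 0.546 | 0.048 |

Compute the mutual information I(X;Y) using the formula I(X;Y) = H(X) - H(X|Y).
0.1195 bits

I(X;Y) = H(X) - H(X|Y)

Marginal of X (row sums):
  P(X=0) = 0.033 + 0.109 + 0.168 + 0.029 = 0.339
  P(X=1) = 0.041 + 0.026 + 0.546 + 0.048 = 0.661
H(X) = -[0.339·log₂(0.339) + 0.661·log₂(0.661)]
  = 0.5291 + 0.3948 = 0.9239 bits

Marginal of Y (column sums):
  P(Y=0) = 0.033 + 0.041 = 0.074
  P(Y=1) = 0.109 + 0.026 = 0.135
  P(Y=2) = 0.168 + 0.546 = 0.714
  P(Y=3) = 0.029 + 0.048 = 0.077
H(X|Y) = Σ_y P(y)·H(X|Y=y):
  Y=0: P(Y=0) = 0.074, P(X|Y=0) = (33/74, 41/74) → H(X|Y=0) = 0.9916
  Y=1: P(Y=1) = 0.135, P(X|Y=1) = (109/135, 26/135) → H(X|Y=1) = 0.7069
  Y=2: P(Y=2) = 0.714, P(X|Y=2) = (4/17, 13/17) → H(X|Y=2) = 0.7871
  Y=3: P(Y=3) = 0.077, P(X|Y=3) = (29/77, 48/77) → H(X|Y=3) = 0.9556
H(X|Y) = 0.074·0.9916 + 0.135·0.7069 + 0.714·0.7871 + 0.077·0.9556 = 0.8044 bits

I(X;Y) = H(X) - H(X|Y) = 0.9239 - 0.8044 = 0.1195 bits

Cross-check via I(X;Y) = H(X) + H(Y) - H(X,Y): computing H(Y) from the column sums and H(X,Y) from the 8 cells in the same way gives H(Y) = 1.2998 bits and H(X,Y) = 2.1042 bits, so
I(X;Y) = 0.9239 + 1.2998 - 2.1042 = 0.1195 bits ✓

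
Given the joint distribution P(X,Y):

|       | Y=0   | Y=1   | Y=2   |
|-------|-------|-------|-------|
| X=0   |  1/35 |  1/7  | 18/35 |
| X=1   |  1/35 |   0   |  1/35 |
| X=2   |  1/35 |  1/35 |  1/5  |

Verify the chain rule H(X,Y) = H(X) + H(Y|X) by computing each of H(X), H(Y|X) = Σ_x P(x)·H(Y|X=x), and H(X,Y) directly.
H(X) = 1.1130 bits, H(Y|X) = 0.9785 bits, H(X,Y) = 2.0916 bits

Marginal of X (row sums):
  P(X=0) = 1/35 + 1/7 + 18/35 = 24/35
  P(X=1) = 1/35 + 0 + 1/35 = 2/35
  P(X=2) = 1/35 + 1/35 + 1/5 = 9/35
H(X) = -[(24/35)·log₂(24/35) + (2/35)·log₂(2/35) + (9/35)·log₂(9/35)]
  = 0.37325 + 0.23596 + 0.50383 = 1.1130 bits

H(Y|X) = Σ_x P(x)·H(Y|X=x):
  X=0: P(X=0) = 24/35, P(Y|X=0) = (1/24, 5/24, 3/4) → H(Y|X=0) = 0.97378
  X=1: P(X=1) = 2/35, P(Y|X=1) = (1/2, 0, 1/2) → H(Y|X=1) = 1.00000
  X=2: P(X=2) = 9/35, P(Y|X=2) = (1/9, 1/9, 7/9) → H(Y|X=2) = 0.98643
H(Y|X) = (24/35)·0.97378 + (2/35)·1.00000 + (9/35)·0.98643 = 0.9785 bits

H(X,Y) = -Σ_{x,y} P(x,y) log₂ P(x,y). Per-cell terms -P(x,y)·log₂P(x,y):
  X=0: 0.14655, 0.40105, 0.49338
  X=1: 0.14655, 0.00000, 0.14655
  X=2: 0.14655, 0.14655, 0.46439
  (cells with P = 0 contribute 0)
Sum of the 9 terms: H(X,Y) = 2.0916 bits

Chain rule check:
  H(X) + H(Y|X) = 1.1130 + 0.9785 = 2.0915 bits
  H(X,Y) = 2.0916 bits
✓ Chain rule verified (Δ = 0.0001 is 4-dp rounding noise: each of the three values was rounded independently).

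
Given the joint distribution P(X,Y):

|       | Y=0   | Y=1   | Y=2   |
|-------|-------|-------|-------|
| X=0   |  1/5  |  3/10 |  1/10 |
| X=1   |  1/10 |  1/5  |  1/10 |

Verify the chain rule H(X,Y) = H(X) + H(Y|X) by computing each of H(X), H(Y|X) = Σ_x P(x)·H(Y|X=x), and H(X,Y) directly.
H(X) = 0.9710 bits, H(Y|X) = 1.4755 bits, H(X,Y) = 2.4464 bits

Marginal of X (row sums):
  P(X=0) = 1/5 + 3/10 + 1/10 = 3/5
  P(X=1) = 1/10 + 1/5 + 1/10 = 2/5
H(X) = -[(3/5)·log₂(3/5) + (2/5)·log₂(2/5)]
  = 0.4421794 + 0.5287712 = 0.9710 bits

H(Y|X) = Σ_x P(x)·H(Y|X=x):
  X=0: P(X=0) = 3/5, P(Y|X=0) = (1/3, 1/2, 1/6) → H(Y|X=0) = 1.4591479
  X=1: P(X=1) = 2/5, P(Y|X=1) = (1/4, 1/2, 1/4) → H(Y|X=1) = 1.5000000
H(Y|X) = (3/5)·1.4591479 + (2/5)·1.5000000 = 1.4755 bits

H(X,Y) = -Σ_{x,y} P(x,y) log₂ P(x,y). Per-cell terms -P(x,y)·log₂P(x,y):
  X=0: 0.4643856, 0.5210897, 0.3321928
  X=1: 0.3321928, 0.4643856, 0.3321928
Sum of the 6 terms: H(X,Y) = 2.4464 bits

Chain rule check:
  H(X) + H(Y|X) = 0.9710 + 1.4755 = 2.4465 bits
  H(X,Y) = 2.4464 bits
✓ Chain rule verified (Δ = 0.0001 is 4-dp rounding noise: each of the three values was rounded independently).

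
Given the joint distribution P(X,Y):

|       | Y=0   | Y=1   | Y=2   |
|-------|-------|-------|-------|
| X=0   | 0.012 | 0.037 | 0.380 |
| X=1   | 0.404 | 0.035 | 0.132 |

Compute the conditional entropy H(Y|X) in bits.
0.8808 bits

H(Y|X) = H(X,Y) - H(X)

H(X,Y) = -Σ_{x,y} P(x,y) log₂ P(x,y). Per-cell terms -P(x,y)·log₂P(x,y):
  X=0: 0.07657, 0.17598, 0.53045
  X=1: 0.52826, 0.16928, 0.38562
Sum of the 6 terms: H(X,Y) = 1.8662 bits

Marginal of X (row sums):
  P(X=0) = 0.012 + 0.037 + 0.380 = 0.429
  P(X=1) = 0.404 + 0.035 + 0.132 = 0.571
H(X) = -[0.429·log₂(0.429) + 0.571·log₂(0.571)]
  = 0.52379 + 0.46162 = 0.9854 bits

H(Y|X) = H(X,Y) - H(X) = 1.8662 - 0.9854 = 0.8808 bits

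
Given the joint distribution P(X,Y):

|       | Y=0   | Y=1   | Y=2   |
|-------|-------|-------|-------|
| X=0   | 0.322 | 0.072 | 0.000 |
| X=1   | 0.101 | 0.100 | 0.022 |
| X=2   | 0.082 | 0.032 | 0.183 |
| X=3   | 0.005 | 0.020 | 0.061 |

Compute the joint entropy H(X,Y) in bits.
2.8875 bits

H(X,Y) = -Σ_{x,y} P(x,y) log₂ P(x,y). Per-cell terms -P(x,y)·log₂P(x,y):
  X=0: 0.5264, 0.2733, 0.0000
  X=1: 0.3341, 0.3322, 0.1211
  X=2: 0.2959, 0.1589, 0.4484
  X=3: 0.0382, 0.1129, 0.2461
  (cells with P = 0 contribute 0)
Sum of the 12 terms: H(X,Y) = 2.8875 bits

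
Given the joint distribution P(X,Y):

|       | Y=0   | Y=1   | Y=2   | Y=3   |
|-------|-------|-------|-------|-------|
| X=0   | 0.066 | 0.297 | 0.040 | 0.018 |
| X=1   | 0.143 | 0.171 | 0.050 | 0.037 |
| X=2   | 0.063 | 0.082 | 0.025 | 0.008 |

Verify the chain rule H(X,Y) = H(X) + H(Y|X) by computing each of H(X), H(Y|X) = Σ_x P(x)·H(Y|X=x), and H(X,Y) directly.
H(X) = 1.4973 bits, H(Y|X) = 1.5367 bits, H(X,Y) = 3.0340 bits

Marginal of X (row sums):
  P(X=0) = 0.066 + 0.297 + 0.040 + 0.018 = 0.421
  P(X=1) = 0.143 + 0.171 + 0.050 + 0.037 = 0.401
  P(X=2) = 0.063 + 0.082 + 0.025 + 0.008 = 0.178
H(X) = -[0.421·log₂(0.421) + 0.401·log₂(0.401) + 0.178·log₂(0.178)]
  = 0.5255 + 0.5286 + 0.4432 = 1.4973 bits

H(Y|X) = Σ_x P(x)·H(Y|X=x):
  X=0: P(X=0) = 0.421, P(Y|X=0) = (66/421, 297/421, 40/421, 18/421) → H(Y|X=0) = 1.2913
  X=1: P(X=1) = 0.401, P(Y|X=1) = (143/401, 171/401, 50/401, 37/401) → H(Y|X=1) = 1.7466
  X=2: P(X=2) = 0.178, P(Y|X=2) = (63/178, 41/89, 25/178, 4/89) → H(Y|X=2) = 1.6444
H(Y|X) = 0.421·1.2913 + 0.401·1.7466 + 0.178·1.6444 = 1.5367 bits

H(X,Y) = -Σ_{x,y} P(x,y) log₂ P(x,y). Per-cell terms -P(x,y)·log₂P(x,y):
  X=0: 0.2588, 0.5202, 0.1858, 0.1043
  X=1: 0.4012, 0.4357, 0.2161, 0.1760
  X=2: 0.2513, 0.2959, 0.1330, 0.0557
Sum of the 12 terms: H(X,Y) = 3.0340 bits

Chain rule check:
  H(X) + H(Y|X) = 1.4973 + 1.5367 = 3.0340 bits
  H(X,Y) = 3.0340 bits
✓ Chain rule verified.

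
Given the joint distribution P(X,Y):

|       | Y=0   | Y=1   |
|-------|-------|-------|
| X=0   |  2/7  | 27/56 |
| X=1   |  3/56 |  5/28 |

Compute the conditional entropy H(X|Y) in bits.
0.7697 bits

H(X|Y) = H(X,Y) - H(Y)

H(X,Y) = -Σ_{x,y} P(x,y) log₂ P(x,y). Per-cell terms -P(x,y)·log₂P(x,y):
  X=0: 0.516387, 0.507440
  X=1: 0.226200, 0.443826
Sum of the 4 terms: H(X,Y) = 1.69385 bits

Marginal of Y (column sums):
  P(Y=0) = 2/7 + 3/56 = 19/56
  P(Y=1) = 27/56 + 5/28 = 37/56
H(Y) = -[(19/56)·log₂(19/56) + (37/56)·log₂(37/56)]
  = 0.529091 + 0.395042 = 0.92413 bits

H(X|Y) = H(X,Y) - H(Y) = 1.69385 - 0.92413 = 0.7697 bits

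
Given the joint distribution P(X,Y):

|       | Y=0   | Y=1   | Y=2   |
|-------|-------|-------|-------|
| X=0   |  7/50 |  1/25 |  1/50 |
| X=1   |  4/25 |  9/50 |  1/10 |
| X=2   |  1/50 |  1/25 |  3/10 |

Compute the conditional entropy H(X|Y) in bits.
1.1590 bits

H(X|Y) = H(X,Y) - H(Y)

H(X,Y) = -Σ_{x,y} P(x,y) log₂ P(x,y). Per-cell terms -P(x,y)·log₂P(x,y):
  X=0: 0.39711, 0.18575, 0.11288
  X=1: 0.42302, 0.44531, 0.33219
  X=2: 0.11288, 0.18575, 0.52109
Sum of the 9 terms: H(X,Y) = 2.7160 bits

Marginal of Y (column sums):
  P(Y=0) = 7/50 + 4/25 + 1/50 = 8/25
  P(Y=1) = 1/25 + 9/50 + 1/25 = 13/50
  P(Y=2) = 1/50 + 1/10 + 3/10 = 21/50
H(Y) = -[(8/25)·log₂(8/25) + (13/50)·log₂(13/50) + (21/50)·log₂(21/50)]
  = 0.52603 + 0.50529 + 0.52565 = 1.5570 bits

H(X|Y) = H(X,Y) - H(Y) = 2.7160 - 1.5570 = 1.1590 bits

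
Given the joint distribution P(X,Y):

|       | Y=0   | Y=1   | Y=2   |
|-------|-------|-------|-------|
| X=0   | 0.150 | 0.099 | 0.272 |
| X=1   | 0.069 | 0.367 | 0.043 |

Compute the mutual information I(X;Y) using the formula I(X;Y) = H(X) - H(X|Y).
0.2730 bits

I(X;Y) = H(X) - H(X|Y)

Marginal of X (row sums):
  P(X=0) = 0.150 + 0.099 + 0.272 = 0.521
  P(X=1) = 0.069 + 0.367 + 0.043 = 0.479
H(X) = -[0.521·log₂(0.521) + 0.479·log₂(0.479)]
  = 0.49008 + 0.50865 = 0.9987 bits

Marginal of Y (column sums):
  P(Y=0) = 0.150 + 0.069 = 0.219
  P(Y=1) = 0.099 + 0.367 = 0.466
  P(Y=2) = 0.272 + 0.043 = 0.315
H(X|Y) = Σ_y P(y)·H(X|Y=y):
  Y=0: P(Y=0) = 0.219, P(X|Y=0) = (50/73, 23/73) → H(X|Y=0) = 0.89894
  Y=1: P(Y=1) = 0.466, P(X|Y=1) = (99/466, 367/466) → H(X|Y=1) = 0.74613
  Y=2: P(Y=2) = 0.315, P(X|Y=2) = (272/315, 43/315) → H(X|Y=2) = 0.57502
H(X|Y) = 0.219·0.89894 + 0.466·0.74613 + 0.315·0.57502 = 0.7257 bits

I(X;Y) = H(X) - H(X|Y) = 0.9987 - 0.7257 = 0.2730 bits

Cross-check via I(X;Y) = H(X) + H(Y) - H(X,Y): computing H(Y) from the column sums and H(X,Y) from the 6 cells in the same way gives H(Y) = 1.5181 bits and H(X,Y) = 2.2438 bits, so
I(X;Y) = 0.9987 + 1.5181 - 2.2438 = 0.2730 bits ✓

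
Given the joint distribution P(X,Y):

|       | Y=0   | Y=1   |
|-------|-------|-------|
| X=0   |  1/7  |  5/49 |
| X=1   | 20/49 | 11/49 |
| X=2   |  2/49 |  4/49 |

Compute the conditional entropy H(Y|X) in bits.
0.9460 bits

H(Y|X) = H(X,Y) - H(X)

H(X,Y) = -Σ_{x,y} P(x,y) log₂ P(x,y). Per-cell terms -P(x,y)·log₂P(x,y):
  X=0: 0.401051, 0.335998
  X=1: 0.527666, 0.483838
  X=2: 0.188356, 0.295078
Sum of the 6 terms: H(X,Y) = 2.23199 bits

Marginal of X (row sums):
  P(X=0) = 1/7 + 5/49 = 12/49
  P(X=1) = 20/49 + 11/49 = 31/49
  P(X=2) = 2/49 + 4/49 = 6/49
H(X) = -[(12/49)·log₂(12/49) + (31/49)·log₂(31/49) + (6/49)·log₂(6/49)]
  = 0.497081 + 0.417876 + 0.370989 = 1.28595 bits

H(Y|X) = H(X,Y) - H(X) = 2.23199 - 1.28595 = 0.9460 bits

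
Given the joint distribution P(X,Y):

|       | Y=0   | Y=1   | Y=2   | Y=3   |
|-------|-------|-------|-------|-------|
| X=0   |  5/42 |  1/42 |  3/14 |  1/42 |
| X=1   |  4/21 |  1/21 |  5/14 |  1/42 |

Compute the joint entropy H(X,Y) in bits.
2.4223 bits

H(X,Y) = -Σ_{x,y} P(x,y) log₂ P(x,y). Per-cell terms -P(x,y)·log₂P(x,y):
  X=0: 0.3655, 0.1284, 0.4762, 0.1284
  X=1: 0.4557, 0.2092, 0.5305, 0.1284
Sum of the 8 terms: H(X,Y) = 2.4223 bits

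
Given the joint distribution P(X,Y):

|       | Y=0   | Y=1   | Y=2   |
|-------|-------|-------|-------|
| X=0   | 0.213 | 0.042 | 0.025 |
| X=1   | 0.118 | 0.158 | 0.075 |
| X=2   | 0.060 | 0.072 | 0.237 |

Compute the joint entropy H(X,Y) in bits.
2.8741 bits

H(X,Y) = -Σ_{x,y} P(x,y) log₂ P(x,y). Per-cell terms -P(x,y)·log₂P(x,y):
  X=0: 0.4752, 0.1921, 0.1330
  X=1: 0.3638, 0.4206, 0.2803
  X=2: 0.2435, 0.2733, 0.4923
Sum of the 9 terms: H(X,Y) = 2.8741 bits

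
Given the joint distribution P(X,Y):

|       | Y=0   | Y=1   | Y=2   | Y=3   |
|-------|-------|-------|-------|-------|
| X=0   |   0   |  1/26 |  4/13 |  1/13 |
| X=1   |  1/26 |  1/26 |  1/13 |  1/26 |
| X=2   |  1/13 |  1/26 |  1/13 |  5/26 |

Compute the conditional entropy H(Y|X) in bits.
1.5105 bits

H(Y|X) = H(X,Y) - H(X)

H(X,Y) = -Σ_{x,y} P(x,y) log₂ P(x,y). Per-cell terms -P(x,y)·log₂P(x,y):
  X=0: 0.0000000, 0.1807861, 0.5232122, 0.2846492
  X=1: 0.1807861, 0.1807861, 0.2846492, 0.1807861
  X=2: 0.2846492, 0.1807861, 0.2846492, 0.4574061
  (cells with P = 0 contribute 0)
Sum of the 12 terms: H(X,Y) = 3.023146 bits

Marginal of X (row sums):
  P(X=0) = 0 + 1/26 + 4/13 + 1/13 = 11/26
  P(X=1) = 1/26 + 1/26 + 1/13 + 1/26 = 5/26
  P(X=2) = 1/13 + 1/26 + 1/13 + 5/26 = 5/13
H(X) = -[(11/26)·log₂(11/26) + (5/26)·log₂(5/26) + (5/13)·log₂(5/13)]
  = 0.5250419 + 0.4574061 + 0.5301968 = 1.512645 bits

H(Y|X) = H(X,Y) - H(X) = 3.023146 - 1.512645 = 1.5105 bits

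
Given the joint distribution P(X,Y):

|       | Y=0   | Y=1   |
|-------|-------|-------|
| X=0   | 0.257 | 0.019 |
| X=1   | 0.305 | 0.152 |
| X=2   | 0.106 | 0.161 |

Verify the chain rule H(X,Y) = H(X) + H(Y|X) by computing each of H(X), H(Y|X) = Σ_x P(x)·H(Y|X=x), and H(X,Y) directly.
H(X) = 1.5376 bits, H(Y|X) = 0.7779 bits, H(X,Y) = 2.3154 bits

Marginal of X (row sums):
  P(X=0) = 0.257 + 0.019 = 0.276
  P(X=1) = 0.305 + 0.152 = 0.457
  P(X=2) = 0.106 + 0.161 = 0.267
H(X) = -[0.276·log₂(0.276) + 0.457·log₂(0.457) + 0.267·log₂(0.267)]
  = 0.5126 + 0.5163 + 0.5087 = 1.5376 bits

H(Y|X) = Σ_x P(x)·H(Y|X=x):
  X=0: P(X=0) = 0.276, P(Y|X=0) = (257/276, 19/276) → H(Y|X=0) = 0.3616
  X=1: P(X=1) = 0.457, P(Y|X=1) = (305/457, 152/457) → H(Y|X=1) = 0.9176
  X=2: P(X=2) = 0.267, P(Y|X=2) = (106/267, 161/267) → H(Y|X=2) = 0.9692
H(Y|X) = 0.276·0.3616 + 0.457·0.9176 + 0.267·0.9692 = 0.7779 bits

H(X,Y) = -Σ_{x,y} P(x,y) log₂ P(x,y). Per-cell terms -P(x,y)·log₂P(x,y):
  X=0: 0.5038, 0.1086
  X=1: 0.5225, 0.4131
  X=2: 0.3432, 0.4242
Sum of the 6 terms: H(X,Y) = 2.3154 bits

Chain rule check:
  H(X) + H(Y|X) = 1.5376 + 0.7779 = 2.3155 bits
  H(X,Y) = 2.3154 bits
✓ Chain rule verified (Δ = 0.0001 is 4-dp rounding noise: each of the three values was rounded independently).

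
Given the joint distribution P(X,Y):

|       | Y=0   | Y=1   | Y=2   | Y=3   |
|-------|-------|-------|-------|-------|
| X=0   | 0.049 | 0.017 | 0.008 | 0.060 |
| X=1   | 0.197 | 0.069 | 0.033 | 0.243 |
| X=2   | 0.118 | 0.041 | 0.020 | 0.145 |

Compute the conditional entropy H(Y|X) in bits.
1.6739 bits

H(Y|X) = H(X,Y) - H(X)

H(X,Y) = -Σ_{x,y} P(x,y) log₂ P(x,y). Per-cell terms -P(x,y)·log₂P(x,y):
  X=0: 0.2132, 0.0999, 0.0557, 0.2435
  X=1: 0.4617, 0.2662, 0.1624, 0.4960
  X=2: 0.3638, 0.1889, 0.1129, 0.4040
Sum of the 12 terms: H(X,Y) = 3.0682 bits

Marginal of X (row sums):
  P(X=0) = 0.049 + 0.017 + 0.008 + 0.060 = 0.134
  P(X=1) = 0.197 + 0.069 + 0.033 + 0.243 = 0.542
  P(X=2) = 0.118 + 0.041 + 0.020 + 0.145 = 0.324
H(X) = -[0.134·log₂(0.134) + 0.542·log₂(0.542) + 0.324·log₂(0.324)]
  = 0.3886 + 0.4789 + 0.5268 = 1.3943 bits

H(Y|X) = H(X,Y) - H(X) = 3.0682 - 1.3943 = 1.6739 bits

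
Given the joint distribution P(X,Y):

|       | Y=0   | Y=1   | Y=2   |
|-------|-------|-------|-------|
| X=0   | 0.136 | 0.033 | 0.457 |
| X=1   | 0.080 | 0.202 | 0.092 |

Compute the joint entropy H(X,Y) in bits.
2.1445 bits

H(X,Y) = -Σ_{x,y} P(x,y) log₂ P(x,y). Per-cell terms -P(x,y)·log₂P(x,y):
  X=0: 0.3915, 0.1624, 0.5163
  X=1: 0.2915, 0.4661, 0.3167
Sum of the 6 terms: H(X,Y) = 2.1445 bits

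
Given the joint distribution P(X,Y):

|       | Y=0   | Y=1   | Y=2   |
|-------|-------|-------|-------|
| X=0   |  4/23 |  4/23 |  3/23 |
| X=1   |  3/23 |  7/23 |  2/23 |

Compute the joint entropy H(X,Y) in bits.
2.4731 bits

H(X,Y) = -Σ_{x,y} P(x,y) log₂ P(x,y). Per-cell terms -P(x,y)·log₂P(x,y):
  X=0: 0.4389, 0.4389, 0.3833
  X=1: 0.3833, 0.5223, 0.3064
Sum of the 6 terms: H(X,Y) = 2.4731 bits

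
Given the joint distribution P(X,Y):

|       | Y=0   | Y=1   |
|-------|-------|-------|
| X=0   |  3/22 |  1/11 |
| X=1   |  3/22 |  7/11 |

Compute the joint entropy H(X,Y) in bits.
1.5134 bits

H(X,Y) = -Σ_{x,y} P(x,y) log₂ P(x,y). Per-cell terms -P(x,y)·log₂P(x,y):
  X=0: 0.39197, 0.31449
  X=1: 0.39197, 0.41496
Sum of the 4 terms: H(X,Y) = 1.5134 bits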